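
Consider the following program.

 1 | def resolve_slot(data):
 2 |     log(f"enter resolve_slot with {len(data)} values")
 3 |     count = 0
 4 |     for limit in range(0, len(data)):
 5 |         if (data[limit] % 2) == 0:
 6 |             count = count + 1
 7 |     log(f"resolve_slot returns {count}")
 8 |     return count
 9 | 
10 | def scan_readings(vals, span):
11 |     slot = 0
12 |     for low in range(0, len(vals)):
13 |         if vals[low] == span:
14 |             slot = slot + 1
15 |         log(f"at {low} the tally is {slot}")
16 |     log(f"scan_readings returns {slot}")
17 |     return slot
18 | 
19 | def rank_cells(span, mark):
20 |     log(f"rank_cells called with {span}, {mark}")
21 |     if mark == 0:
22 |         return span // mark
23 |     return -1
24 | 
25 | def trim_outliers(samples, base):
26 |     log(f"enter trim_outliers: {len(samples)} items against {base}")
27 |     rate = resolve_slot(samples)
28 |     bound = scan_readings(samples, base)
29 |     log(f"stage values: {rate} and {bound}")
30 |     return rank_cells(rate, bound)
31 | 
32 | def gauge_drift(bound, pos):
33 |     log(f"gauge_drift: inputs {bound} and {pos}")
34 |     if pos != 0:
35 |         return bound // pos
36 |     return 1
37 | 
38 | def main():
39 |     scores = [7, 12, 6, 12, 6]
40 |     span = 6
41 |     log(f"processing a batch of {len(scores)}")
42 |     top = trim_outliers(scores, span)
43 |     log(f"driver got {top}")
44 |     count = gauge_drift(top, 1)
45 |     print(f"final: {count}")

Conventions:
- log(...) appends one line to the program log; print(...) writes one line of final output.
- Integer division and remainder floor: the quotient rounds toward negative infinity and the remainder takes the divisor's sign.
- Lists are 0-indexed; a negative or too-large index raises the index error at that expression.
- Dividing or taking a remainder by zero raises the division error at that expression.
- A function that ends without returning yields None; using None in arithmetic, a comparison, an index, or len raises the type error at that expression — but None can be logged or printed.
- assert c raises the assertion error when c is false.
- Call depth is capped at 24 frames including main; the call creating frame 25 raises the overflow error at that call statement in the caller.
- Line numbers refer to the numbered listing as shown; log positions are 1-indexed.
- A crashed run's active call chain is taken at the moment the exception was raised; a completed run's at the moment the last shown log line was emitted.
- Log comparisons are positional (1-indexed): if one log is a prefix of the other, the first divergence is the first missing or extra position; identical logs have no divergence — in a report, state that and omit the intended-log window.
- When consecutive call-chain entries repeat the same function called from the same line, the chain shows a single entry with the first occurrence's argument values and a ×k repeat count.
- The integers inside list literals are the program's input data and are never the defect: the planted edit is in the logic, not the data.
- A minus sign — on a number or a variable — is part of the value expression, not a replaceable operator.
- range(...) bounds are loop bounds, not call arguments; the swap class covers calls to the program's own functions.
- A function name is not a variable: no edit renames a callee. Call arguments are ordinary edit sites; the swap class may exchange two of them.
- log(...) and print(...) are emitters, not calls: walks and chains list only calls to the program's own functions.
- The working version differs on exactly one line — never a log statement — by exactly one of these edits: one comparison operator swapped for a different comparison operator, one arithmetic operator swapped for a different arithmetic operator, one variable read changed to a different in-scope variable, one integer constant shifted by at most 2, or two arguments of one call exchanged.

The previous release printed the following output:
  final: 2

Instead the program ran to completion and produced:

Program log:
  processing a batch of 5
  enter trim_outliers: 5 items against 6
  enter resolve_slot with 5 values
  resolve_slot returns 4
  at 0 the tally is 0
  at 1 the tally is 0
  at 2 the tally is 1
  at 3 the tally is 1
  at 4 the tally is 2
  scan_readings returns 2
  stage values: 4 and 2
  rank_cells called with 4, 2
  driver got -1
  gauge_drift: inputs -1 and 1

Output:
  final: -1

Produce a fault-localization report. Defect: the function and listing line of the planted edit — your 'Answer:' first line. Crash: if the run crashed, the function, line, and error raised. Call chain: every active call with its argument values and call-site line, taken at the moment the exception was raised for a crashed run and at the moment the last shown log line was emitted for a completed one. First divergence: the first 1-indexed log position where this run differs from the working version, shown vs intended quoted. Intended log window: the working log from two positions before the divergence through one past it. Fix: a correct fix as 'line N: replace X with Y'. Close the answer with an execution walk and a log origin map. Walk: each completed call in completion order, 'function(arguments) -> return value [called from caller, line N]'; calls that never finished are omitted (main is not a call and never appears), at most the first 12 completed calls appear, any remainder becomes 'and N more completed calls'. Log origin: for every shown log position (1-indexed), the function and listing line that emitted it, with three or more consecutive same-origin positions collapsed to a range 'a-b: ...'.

Answer: the defect is in rank_cells at line 21.
Key fact: Log line 13 is where behavior first shows: 'driver got -1' appears instead of 'driver got 2'.
Call chain: main -> gauge_drift(-1, 1) (called at line 44).
First divergence: position 13 — shown 'driver got -1', intended 'driver got 2'.
Intended log window:
  11: stage values: 4 and 2
  12: rank_cells called with 4, 2
  13: driver got 2
  14: gauge_drift: inputs 2 and 1
Execution walk:
  resolve_slot([7, 12, 6, 12, 6]) -> 4  [called from trim_outliers, line 27]
  scan_readings([7, 12, 6, 12, 6], 6) -> 2  [called from trim_outliers, line 28]
  rank_cells(4, 2) -> -1  [called from trim_outliers, line 30]
  trim_outliers([7, 12, 6, 12, 6], 6) -> -1  [called from main, line 42]
  gauge_drift(-1, 1) -> -1  [called from main, line 44]
Log origin:
  1 — main, line 41
  2 — trim_outliers, line 26
  3 — resolve_slot, line 2
  4 — resolve_slot, line 7
  5-9 — scan_readings, line 15
  10 — scan_readings, line 16
  11 — trim_outliers, line 29
  12 — rank_cells, line 20
  13 — main, line 43
  14 — gauge_drift, line 33
A correct fix: line 21: replace `==` with `!=`.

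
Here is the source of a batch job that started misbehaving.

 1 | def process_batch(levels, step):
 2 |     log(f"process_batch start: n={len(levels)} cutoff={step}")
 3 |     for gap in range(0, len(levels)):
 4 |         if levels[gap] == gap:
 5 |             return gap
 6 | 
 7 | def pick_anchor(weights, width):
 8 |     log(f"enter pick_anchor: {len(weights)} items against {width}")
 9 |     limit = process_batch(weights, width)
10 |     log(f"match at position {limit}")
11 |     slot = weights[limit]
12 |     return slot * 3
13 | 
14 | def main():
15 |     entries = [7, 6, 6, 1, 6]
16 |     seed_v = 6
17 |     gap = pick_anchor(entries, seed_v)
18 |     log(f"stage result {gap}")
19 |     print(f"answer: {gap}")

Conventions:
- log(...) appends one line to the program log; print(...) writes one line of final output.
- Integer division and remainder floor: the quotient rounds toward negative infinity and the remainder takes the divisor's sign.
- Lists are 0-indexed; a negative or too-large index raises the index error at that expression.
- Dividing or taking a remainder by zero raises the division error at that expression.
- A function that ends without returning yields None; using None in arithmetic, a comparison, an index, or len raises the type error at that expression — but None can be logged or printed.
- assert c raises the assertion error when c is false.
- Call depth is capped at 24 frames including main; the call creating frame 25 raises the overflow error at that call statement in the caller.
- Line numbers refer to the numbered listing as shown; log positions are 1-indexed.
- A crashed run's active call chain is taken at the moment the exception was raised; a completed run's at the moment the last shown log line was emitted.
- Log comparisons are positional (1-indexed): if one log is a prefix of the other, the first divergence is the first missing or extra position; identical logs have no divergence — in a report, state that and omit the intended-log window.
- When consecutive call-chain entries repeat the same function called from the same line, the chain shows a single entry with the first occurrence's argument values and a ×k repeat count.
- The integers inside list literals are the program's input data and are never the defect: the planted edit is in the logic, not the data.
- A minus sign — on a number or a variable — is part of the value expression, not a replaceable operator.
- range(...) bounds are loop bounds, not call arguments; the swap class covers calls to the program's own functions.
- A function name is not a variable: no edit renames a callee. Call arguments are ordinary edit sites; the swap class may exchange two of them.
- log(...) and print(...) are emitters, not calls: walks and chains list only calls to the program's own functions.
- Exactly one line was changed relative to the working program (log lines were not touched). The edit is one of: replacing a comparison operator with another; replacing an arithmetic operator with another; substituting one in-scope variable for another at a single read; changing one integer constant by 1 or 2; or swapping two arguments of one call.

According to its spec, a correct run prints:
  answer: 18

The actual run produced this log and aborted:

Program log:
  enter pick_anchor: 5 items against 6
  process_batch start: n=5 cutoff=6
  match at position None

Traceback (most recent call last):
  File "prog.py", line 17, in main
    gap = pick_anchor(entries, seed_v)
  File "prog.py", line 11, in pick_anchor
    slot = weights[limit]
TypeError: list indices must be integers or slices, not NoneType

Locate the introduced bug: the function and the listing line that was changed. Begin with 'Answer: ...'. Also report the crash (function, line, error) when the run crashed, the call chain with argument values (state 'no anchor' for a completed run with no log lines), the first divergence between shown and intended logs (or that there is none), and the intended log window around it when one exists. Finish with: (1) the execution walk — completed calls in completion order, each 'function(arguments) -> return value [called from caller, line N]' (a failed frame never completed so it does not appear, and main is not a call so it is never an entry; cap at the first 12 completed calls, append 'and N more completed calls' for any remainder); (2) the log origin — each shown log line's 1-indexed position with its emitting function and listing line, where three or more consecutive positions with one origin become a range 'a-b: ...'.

Answer: the defect is in process_batch at line 4.
The tell: The log first diverges at position 3: the faulty run prints 'match at position None' where the working version prints 'match at position 1'.
Crash: pick_anchor, line 11, TypeError.
Call chain: main -> pick_anchor([7, 6, 6, 1, 6], 6) (called at line 17).
First divergence: at position 3 the run shows 'match at position None' where the working version logs 'match at position 1'.
Intended log window:
  1: enter pick_anchor: 5 items against 6
  2: process_batch start: n=5 cutoff=6
  3: match at position 1
  4: stage result 18
Execution walk:
  process_batch([7, 6, 6, 1, 6], 6) -> None  [called from pick_anchor, line 9]
Log line origins:
  1: logged in pick_anchor at line 8
  2: logged in process_batch at line 2
  3: logged in pick_anchor at line 10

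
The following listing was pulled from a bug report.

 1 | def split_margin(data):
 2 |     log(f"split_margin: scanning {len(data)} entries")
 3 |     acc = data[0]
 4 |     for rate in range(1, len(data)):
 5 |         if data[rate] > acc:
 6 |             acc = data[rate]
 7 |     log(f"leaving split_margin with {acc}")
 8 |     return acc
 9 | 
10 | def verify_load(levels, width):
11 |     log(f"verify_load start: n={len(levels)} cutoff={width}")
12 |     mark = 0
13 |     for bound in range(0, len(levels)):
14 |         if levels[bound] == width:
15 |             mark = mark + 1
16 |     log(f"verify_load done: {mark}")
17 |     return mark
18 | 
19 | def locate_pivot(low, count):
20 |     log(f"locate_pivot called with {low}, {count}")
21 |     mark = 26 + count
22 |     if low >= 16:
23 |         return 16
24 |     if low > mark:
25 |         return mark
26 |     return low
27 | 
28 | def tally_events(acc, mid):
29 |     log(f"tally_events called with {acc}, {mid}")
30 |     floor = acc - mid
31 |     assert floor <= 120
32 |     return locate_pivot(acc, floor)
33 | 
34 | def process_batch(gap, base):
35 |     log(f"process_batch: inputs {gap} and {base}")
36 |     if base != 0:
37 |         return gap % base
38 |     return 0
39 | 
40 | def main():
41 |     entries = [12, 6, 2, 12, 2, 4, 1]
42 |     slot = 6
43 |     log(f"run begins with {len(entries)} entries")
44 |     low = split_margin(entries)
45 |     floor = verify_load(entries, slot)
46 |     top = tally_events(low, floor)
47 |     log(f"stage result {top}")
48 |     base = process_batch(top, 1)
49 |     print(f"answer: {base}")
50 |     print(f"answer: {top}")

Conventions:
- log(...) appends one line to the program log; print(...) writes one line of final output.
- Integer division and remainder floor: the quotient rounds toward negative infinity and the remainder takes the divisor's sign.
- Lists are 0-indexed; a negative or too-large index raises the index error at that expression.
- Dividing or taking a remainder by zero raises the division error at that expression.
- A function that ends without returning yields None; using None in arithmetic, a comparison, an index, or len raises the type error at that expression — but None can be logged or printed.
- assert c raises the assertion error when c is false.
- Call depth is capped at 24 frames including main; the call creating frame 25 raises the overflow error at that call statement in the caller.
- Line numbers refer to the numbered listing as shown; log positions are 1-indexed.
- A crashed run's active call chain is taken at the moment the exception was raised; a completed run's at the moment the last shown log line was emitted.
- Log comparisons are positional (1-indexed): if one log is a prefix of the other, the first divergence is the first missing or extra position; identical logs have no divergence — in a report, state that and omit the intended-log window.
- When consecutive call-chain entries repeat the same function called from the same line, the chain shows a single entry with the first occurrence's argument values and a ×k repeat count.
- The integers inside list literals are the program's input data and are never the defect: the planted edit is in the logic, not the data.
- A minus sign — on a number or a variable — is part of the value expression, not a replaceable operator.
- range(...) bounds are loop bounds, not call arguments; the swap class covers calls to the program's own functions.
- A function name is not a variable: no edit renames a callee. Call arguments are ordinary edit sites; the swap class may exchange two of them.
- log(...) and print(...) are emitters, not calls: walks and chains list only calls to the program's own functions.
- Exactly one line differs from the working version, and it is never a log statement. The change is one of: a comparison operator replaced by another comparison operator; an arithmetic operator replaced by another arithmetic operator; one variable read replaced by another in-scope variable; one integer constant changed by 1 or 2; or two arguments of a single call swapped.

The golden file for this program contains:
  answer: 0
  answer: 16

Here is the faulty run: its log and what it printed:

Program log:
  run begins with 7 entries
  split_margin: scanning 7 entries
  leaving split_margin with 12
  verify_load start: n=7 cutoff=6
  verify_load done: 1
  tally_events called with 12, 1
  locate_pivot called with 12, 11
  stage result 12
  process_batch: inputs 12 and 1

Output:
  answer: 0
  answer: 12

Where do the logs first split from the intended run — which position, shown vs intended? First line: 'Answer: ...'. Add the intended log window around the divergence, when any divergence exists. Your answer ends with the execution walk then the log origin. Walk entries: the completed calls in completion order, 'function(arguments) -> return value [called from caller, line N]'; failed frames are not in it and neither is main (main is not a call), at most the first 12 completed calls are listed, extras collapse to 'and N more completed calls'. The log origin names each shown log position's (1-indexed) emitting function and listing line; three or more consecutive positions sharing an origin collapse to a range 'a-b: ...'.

Answer: position 8 — the shown line 'stage result 12' should read 'stage result 16'.
Intended log window:
  6: tally_events called with 12, 1
  7: locate_pivot called with 12, 11
  8: stage result 16
  9: process_batch: inputs 16 and 1
Execution walk:
  split_margin([12, 6, 2, 12, 2, 4, 1]) -> 12  [called from main, line 44]
  verify_load([12, 6, 2, 12, 2, 4, 1], 6) -> 1  [called from main, line 45]
  locate_pivot(12, 11) -> 12  [called from tally_events, line 32]
  tally_events(12, 1) -> 12  [called from main, line 46]
  process_batch(12, 1) -> 0  [called from main, line 48]
Origin of each log line:
  1 — main, line 43
  2 — split_margin, line 2
  3 — split_margin, line 7
  4 — verify_load, line 11
  5 — verify_load, line 16
  6 — tally_events, line 29
  7 — locate_pivot, line 20
  8 — main, line 47
  9 — process_batch, line 35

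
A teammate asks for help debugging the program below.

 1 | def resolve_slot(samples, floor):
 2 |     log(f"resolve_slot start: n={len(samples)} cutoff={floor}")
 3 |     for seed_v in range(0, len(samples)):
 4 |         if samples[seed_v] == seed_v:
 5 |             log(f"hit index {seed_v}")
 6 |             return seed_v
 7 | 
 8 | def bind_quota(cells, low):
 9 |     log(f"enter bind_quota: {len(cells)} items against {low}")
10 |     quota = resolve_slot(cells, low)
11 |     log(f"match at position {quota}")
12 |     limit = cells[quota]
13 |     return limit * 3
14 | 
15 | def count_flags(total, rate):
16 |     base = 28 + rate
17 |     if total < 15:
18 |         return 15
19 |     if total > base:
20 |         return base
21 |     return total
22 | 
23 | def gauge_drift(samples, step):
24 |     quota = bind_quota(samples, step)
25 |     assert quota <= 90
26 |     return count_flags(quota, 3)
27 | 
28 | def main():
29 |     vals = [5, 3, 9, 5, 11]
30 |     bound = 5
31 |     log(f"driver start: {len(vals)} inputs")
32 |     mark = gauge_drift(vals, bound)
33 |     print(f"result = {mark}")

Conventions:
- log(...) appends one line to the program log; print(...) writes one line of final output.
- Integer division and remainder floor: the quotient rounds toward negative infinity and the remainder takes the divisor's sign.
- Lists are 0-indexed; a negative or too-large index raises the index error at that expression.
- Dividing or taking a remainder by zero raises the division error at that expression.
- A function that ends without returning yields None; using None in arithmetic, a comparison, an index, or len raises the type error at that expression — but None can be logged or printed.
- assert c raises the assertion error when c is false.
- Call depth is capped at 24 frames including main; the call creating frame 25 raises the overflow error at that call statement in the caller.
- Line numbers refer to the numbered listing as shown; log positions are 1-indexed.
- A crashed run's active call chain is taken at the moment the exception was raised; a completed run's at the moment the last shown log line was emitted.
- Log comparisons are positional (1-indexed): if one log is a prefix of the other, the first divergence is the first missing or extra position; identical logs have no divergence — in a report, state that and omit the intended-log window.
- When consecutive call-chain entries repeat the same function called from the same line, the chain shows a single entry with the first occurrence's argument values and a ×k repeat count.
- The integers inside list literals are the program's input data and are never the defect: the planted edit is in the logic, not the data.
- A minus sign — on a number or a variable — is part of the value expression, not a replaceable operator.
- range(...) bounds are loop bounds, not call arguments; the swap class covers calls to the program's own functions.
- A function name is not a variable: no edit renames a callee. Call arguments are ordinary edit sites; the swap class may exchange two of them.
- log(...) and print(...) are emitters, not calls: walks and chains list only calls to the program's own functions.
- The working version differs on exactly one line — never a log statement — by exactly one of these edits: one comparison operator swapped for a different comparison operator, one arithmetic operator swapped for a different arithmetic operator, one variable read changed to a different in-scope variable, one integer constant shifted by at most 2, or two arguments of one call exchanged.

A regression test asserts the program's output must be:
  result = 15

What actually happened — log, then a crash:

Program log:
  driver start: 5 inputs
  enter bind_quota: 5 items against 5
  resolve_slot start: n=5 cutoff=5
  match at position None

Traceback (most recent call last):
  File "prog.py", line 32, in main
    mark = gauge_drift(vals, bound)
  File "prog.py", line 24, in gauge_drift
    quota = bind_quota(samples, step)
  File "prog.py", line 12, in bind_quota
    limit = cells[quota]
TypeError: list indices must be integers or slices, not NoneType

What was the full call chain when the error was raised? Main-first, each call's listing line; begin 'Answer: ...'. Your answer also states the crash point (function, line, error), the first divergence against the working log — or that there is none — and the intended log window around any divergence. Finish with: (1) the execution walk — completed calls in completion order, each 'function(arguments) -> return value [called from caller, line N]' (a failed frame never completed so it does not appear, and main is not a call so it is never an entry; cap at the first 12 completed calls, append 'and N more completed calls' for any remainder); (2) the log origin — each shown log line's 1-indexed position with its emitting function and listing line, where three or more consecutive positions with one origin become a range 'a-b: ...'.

Answer: main -> gauge_drift (called at line 32) -> bind_quota (called at line 24).
The tell: Position 4 is the first bad log line: 'match at position None' should read 'hit index 0'.
Crash: bind_quota, line 12, TypeError.
First divergence: position 4; shown 'match at position None' vs intended 'hit index 0'.
Intended log window:
  2: enter bind_quota: 5 items against 5
  3: resolve_slot start: n=5 cutoff=5
  4: hit index 0
  5: match at position 0
Execution walk:
  resolve_slot([5, 3, 9, 5, 11], 5) -> None  [called from bind_quota, line 10]
Log line origins:
  1 — main, line 31
  2 — bind_quota, line 9
  3 — resolve_slot, line 2
  4 — bind_quota, line 11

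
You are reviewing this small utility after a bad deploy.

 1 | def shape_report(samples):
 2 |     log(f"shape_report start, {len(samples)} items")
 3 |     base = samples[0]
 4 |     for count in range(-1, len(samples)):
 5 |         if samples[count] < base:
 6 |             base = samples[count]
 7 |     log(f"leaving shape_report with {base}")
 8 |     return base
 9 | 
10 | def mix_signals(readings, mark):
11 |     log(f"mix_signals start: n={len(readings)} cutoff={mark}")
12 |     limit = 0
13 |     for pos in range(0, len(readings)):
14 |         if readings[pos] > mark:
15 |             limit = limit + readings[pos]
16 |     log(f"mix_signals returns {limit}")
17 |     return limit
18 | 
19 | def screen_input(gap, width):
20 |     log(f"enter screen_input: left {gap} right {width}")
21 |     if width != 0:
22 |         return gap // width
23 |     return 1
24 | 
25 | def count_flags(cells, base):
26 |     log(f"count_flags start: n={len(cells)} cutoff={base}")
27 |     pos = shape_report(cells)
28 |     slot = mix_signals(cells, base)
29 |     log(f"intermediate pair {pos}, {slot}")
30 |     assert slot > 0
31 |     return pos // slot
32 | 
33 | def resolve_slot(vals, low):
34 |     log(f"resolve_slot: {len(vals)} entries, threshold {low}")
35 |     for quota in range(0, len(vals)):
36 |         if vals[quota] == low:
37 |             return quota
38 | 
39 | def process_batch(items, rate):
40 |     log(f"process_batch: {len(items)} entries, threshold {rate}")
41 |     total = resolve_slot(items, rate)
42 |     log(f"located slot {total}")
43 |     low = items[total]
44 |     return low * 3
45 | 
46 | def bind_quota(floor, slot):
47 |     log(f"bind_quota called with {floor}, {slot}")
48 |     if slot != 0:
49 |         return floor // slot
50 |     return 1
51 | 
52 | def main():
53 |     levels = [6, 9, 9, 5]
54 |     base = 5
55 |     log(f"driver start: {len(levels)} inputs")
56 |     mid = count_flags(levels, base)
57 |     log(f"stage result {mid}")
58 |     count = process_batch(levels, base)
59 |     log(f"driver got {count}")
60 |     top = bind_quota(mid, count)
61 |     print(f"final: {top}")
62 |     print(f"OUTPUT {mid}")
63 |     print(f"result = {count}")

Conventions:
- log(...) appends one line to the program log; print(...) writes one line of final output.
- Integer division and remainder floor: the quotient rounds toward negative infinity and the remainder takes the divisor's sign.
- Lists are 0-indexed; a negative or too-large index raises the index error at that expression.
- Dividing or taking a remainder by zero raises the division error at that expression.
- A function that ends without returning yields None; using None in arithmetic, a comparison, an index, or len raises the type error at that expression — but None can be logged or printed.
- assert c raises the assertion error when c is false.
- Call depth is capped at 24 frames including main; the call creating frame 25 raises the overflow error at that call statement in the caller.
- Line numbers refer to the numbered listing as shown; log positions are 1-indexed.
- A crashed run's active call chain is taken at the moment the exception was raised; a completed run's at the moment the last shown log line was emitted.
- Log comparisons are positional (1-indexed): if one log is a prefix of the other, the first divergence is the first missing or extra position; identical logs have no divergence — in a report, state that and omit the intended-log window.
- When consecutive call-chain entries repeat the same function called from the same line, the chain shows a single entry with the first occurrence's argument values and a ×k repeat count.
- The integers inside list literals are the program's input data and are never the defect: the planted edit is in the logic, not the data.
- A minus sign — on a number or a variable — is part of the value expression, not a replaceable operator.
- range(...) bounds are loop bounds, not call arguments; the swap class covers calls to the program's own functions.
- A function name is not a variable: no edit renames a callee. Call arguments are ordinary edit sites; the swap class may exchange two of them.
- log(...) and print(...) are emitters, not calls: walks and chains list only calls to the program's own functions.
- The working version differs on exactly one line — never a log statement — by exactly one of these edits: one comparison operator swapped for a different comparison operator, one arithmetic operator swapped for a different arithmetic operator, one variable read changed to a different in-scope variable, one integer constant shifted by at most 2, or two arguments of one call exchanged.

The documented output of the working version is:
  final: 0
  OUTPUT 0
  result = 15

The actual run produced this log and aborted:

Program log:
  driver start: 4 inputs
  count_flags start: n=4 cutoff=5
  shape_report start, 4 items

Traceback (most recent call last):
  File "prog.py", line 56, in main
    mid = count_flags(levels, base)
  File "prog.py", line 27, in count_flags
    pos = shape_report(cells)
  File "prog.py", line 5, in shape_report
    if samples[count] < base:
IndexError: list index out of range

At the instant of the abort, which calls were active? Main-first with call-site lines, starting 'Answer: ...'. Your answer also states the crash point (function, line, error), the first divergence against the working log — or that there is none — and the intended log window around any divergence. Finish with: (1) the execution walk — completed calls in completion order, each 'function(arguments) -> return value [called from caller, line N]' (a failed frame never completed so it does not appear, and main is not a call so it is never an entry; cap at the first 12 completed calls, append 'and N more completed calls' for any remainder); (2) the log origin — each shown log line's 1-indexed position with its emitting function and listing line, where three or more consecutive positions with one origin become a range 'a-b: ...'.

Answer: main -> count_flags (called at line 56) -> shape_report (called at line 27).
Key fact: The shown log is a 3-line prefix of the intended one, whose next entry is 'leaving shape_report with 5'.
Crash: shape_report, line 5, IndexError.
First divergence: position 4 (shown log ended at 3 lines; the working version continues: 'leaving shape_report with 5').
Intended log window:
  2: count_flags start: n=4 cutoff=5
  3: shape_report start, 4 items
  4: leaving shape_report with 5
  5: mix_signals start: n=4 cutoff=5
Execution walk:
  (no call completed)
Origin of each log line:
  1: emitted by main (line 55)
  2: emitted by count_flags (line 26)
  3: emitted by shape_report (line 2)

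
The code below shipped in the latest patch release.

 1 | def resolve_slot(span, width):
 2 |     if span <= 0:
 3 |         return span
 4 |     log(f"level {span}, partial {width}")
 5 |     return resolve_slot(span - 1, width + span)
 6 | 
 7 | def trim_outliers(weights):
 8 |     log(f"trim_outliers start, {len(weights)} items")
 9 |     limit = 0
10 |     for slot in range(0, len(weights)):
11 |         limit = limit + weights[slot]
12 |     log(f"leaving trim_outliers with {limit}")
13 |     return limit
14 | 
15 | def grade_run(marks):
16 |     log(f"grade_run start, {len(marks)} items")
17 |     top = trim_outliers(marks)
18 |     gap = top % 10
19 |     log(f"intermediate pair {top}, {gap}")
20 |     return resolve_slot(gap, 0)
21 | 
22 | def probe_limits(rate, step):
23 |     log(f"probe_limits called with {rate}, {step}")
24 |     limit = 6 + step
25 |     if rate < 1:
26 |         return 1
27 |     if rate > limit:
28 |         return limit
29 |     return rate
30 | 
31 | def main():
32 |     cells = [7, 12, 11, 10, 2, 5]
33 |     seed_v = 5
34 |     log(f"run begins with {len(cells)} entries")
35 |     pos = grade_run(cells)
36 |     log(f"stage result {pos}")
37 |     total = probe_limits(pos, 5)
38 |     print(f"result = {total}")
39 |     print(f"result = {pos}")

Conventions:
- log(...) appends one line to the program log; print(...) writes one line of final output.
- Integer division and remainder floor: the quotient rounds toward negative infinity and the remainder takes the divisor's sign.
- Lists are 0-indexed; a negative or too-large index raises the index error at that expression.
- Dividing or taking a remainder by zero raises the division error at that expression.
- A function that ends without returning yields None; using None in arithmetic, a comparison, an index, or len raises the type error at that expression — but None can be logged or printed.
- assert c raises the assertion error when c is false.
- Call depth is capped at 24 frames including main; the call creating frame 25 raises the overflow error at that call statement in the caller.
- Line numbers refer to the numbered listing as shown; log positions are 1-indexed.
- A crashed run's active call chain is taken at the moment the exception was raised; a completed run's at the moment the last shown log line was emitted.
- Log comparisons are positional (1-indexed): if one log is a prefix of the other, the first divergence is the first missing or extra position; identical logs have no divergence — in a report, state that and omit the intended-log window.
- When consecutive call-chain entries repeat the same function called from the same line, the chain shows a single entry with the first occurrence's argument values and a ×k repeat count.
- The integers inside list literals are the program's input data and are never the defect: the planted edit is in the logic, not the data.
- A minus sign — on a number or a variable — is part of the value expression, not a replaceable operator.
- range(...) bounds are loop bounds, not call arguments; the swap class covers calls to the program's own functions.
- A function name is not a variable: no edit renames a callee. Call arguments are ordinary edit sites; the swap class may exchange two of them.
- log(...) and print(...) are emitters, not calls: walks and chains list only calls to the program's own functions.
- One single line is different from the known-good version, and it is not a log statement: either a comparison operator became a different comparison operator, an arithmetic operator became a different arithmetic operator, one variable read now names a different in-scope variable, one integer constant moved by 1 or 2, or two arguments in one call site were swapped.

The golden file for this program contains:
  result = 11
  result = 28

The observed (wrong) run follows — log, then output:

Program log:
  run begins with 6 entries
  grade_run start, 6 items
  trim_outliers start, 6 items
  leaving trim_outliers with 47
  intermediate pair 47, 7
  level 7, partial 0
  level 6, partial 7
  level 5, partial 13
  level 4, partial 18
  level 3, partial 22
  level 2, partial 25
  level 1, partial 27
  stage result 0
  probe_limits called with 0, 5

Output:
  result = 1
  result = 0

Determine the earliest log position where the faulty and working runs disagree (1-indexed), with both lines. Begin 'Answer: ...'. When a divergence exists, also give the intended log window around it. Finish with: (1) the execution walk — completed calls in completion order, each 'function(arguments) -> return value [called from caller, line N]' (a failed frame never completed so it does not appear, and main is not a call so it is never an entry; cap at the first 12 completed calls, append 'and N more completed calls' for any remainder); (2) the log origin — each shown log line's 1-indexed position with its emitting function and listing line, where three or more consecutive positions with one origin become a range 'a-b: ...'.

Answer: position 13 — the shown line 'stage result 0' should read 'stage result 28'.
Intended log window:
  11: level 2, partial 25
  12: level 1, partial 27
  13: stage result 28
  14: probe_limits called with 28, 5
Execution walk:
  trim_outliers([7, 12, 11, 10, 2, 5]) -> 47  [called from grade_run, line 17]
  resolve_slot(0, 28) -> 0  [called from resolve_slot, line 5]
  resolve_slot(1, 27) -> 0  [called from resolve_slot, line 5]
  resolve_slot(2, 25) -> 0  [called from resolve_slot, line 5]
  resolve_slot(3, 22) -> 0  [called from resolve_slot, line 5]
  resolve_slot(4, 18) -> 0  [called from resolve_slot, line 5]
  resolve_slot(5, 13) -> 0  [called from resolve_slot, line 5]
  resolve_slot(6, 7) -> 0  [called from resolve_slot, line 5]
  resolve_slot(7, 0) -> 0  [called from grade_run, line 20]
  grade_run([7, 12, 11, 10, 2, 5]) -> 0  [called from main, line 35]
  probe_limits(0, 5) -> 1  [called from main, line 37]
Log line origins:
  1: emitted by main (line 34)
  2: emitted by grade_run (line 16)
  3: emitted by trim_outliers (line 8)
  4: emitted by trim_outliers (line 12)
  5: emitted by grade_run (line 19)
  6-12: emitted by resolve_slot (line 4)
  13: emitted by main (line 36)
  14: emitted by probe_limits (line 23)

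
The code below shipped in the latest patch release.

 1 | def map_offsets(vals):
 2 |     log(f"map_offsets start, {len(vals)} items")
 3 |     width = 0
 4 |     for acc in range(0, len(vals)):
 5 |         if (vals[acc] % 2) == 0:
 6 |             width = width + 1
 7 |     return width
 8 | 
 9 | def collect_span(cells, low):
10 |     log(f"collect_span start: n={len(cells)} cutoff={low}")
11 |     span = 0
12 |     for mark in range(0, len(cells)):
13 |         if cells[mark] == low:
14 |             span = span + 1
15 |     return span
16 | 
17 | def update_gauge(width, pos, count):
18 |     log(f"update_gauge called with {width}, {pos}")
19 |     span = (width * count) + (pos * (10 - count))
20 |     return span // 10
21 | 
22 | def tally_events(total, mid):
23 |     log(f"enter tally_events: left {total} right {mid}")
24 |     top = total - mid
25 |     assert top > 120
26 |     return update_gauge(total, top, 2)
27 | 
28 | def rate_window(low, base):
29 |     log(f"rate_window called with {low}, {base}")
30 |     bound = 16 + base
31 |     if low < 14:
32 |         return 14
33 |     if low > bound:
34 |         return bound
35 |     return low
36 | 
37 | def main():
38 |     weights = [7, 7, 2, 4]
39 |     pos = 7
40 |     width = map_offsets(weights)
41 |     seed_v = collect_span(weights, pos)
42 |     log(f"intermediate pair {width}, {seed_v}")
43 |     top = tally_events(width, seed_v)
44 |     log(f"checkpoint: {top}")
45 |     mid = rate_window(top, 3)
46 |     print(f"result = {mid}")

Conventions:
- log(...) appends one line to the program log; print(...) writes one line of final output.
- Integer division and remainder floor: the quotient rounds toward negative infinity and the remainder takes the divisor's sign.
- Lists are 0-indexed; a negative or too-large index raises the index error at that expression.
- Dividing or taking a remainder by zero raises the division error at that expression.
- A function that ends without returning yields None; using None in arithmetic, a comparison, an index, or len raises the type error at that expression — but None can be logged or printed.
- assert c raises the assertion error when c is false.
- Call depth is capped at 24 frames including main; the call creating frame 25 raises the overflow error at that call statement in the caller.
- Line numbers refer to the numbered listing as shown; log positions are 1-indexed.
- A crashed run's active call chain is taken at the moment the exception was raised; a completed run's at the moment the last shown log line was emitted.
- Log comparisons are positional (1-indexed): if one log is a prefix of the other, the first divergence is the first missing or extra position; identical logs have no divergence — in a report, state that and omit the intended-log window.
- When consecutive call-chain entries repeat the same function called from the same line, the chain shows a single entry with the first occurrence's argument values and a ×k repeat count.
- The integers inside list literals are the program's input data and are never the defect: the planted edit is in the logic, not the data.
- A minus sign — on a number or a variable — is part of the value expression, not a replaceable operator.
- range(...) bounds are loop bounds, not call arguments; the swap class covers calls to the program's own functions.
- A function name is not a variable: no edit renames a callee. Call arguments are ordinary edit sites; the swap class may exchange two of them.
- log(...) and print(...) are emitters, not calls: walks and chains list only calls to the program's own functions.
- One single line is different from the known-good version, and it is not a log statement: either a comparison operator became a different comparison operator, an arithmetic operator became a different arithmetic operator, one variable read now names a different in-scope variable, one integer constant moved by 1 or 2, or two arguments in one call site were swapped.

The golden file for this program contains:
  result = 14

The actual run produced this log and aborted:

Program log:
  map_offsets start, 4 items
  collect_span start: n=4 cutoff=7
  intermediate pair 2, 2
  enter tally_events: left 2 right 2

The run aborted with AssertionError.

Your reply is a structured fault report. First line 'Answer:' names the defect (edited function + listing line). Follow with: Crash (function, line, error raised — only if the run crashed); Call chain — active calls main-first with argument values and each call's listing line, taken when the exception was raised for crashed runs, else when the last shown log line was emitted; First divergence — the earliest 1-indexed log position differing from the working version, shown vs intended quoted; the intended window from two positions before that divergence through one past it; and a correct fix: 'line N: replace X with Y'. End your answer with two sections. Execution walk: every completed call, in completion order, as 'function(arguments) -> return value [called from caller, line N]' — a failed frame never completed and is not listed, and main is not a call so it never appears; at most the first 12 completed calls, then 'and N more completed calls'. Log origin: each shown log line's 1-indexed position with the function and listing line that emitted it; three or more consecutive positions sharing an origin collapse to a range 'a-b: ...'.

Answer: the defect is in tally_events at line 25.
Key observation: Only 4 log lines were emitted before the run died; the intended continuation was 'update_gauge called with 2, 0'.
Crash: tally_events, line 25, AssertionError.
Call chain: main -> tally_events(2, 2) (called at line 43).
First divergence: position 5 (shown log ended at 4 lines; the working version continues: 'update_gauge called with 2, 0').
Intended log window:
  3: intermediate pair 2, 2
  4: enter tally_events: left 2 right 2
  5: update_gauge called with 2, 0
  6: checkpoint: 0
Execution walk:
  map_offsets([7, 7, 2, 4]) -> 2  [called from main, line 40]
  collect_span([7, 7, 2, 4], 7) -> 2  [called from main, line 41]
Log origin:
  1 — map_offsets, line 2
  2 — collect_span, line 10
  3 — main, line 42
  4 — tally_events, line 23
A correct fix: line 25: replace `>` with `<=`.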